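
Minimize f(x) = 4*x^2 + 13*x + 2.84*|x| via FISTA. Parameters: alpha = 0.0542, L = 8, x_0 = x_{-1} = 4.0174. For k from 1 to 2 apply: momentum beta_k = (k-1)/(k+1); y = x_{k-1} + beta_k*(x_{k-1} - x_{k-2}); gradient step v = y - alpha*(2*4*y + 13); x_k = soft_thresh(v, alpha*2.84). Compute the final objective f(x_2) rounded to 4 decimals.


FISTA on f(x) = 4*x^2 + 13*x + 2.84*|x|
L = 8, alpha = 0.0542
Iteration 1: beta = 0.0, y = 4.0174 + 0.0*(4.0174 - 4.0174) = 4.0174
  grad(y) = 45.1392, v = y - alpha*grad = 1.5709
  prox(v) = soft_thresh(1.5709, 0.1539) = 1.4169
Iteration 2: beta = 0.3333, y = 1.4169 + 0.3333*(1.4169 - 4.0174) = 0.5501
  grad(y) = 17.4008, v = y - alpha*grad = -0.393
  prox(v) = soft_thresh(-0.393, 0.1539) = -0.2391
f(x_2) = 4*(-0.2391)^2 + 13*(-0.2391) + 2.84*|-0.2391| = -2.2005


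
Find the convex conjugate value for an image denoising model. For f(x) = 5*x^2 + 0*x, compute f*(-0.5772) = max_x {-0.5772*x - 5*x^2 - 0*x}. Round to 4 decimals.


f*(y) = sup_x {y*x - a*x^2 - b*x} = sup_x {(y-b)*x - a*x^2}
FOC: (y - b) - 2a*x = 0 => x* = (y - b)/(2a)
x* = (-0.5772 - 0)/(2*5) = -0.0577
f*(-0.5772) = (y-b)^2/(4a) = (-0.5772 - 0)^2/(4*5)
= 0.3332/20 = 0.0167


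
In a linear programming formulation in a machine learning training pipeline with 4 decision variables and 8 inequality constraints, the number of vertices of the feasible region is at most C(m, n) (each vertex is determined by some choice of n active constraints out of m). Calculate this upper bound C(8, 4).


Each vertex corresponds to some choice of n active constraints out of m, so the number of vertices is at most C(m, n) = m! / (n!(m-n)!).
m = 8, n = 4
Numerator: 8 * 7 * 6 * 5
Denominator: 4! = 24
C(8, 4) = 70


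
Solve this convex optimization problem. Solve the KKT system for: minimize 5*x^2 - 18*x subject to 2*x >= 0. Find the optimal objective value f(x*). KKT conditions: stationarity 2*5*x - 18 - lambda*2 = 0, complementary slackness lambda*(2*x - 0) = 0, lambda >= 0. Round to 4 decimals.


Step 1: Try lambda = 0 (constraint inactive).
Stationarity: 2*5*x - 18 = 0
x* = 18/(2*5) = 1.8
Check constraint: 2*1.8 = 3.6 >= 0 -- satisfied.
Step 2: Compute optimal value.
f(x*) = 5*1.8^2 - 18*1.8 = -16.2


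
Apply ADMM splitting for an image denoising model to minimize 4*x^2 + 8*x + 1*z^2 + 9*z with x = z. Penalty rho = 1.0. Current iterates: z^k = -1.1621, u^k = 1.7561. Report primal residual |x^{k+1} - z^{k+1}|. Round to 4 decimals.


ADMM iteration with rho = 1.0, z^k = -1.1621, u^k = 1.7561
Step 1: x-update.
Minimize 4*x^2 + 8*x + (1.0/2)*(x + 1.1621 + 1.7561)^2
FOC: (2*4 + 1.0)*x = -8 + 1.0*(-1.1621 - 1.7561)
x^{k+1} = -1.2131
Step 2: z-update.
Minimize 1*z^2 + 9*z + (1.0/2)*(-1.2131 - z + 1.7561)^2
FOC: (2*1 + 1.0)*z = -9 + 1.0*(-1.2131 + 1.7561)
z^{k+1} = -2.819
Step 3: u-update.
u^{k+1} = 1.7561 - 1.2131 + 2.819 = 3.362
Step 4: Primal residual = |-1.2131 + 2.819| = 1.6059


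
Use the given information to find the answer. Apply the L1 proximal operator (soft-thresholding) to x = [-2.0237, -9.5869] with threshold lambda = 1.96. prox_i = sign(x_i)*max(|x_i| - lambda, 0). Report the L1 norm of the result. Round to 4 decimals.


Soft-thresholding with lambda = 1.96:
prox(-2.0237) = sign(-2.0237)*max(|-2.0237| - 1.96, 0) = -0.0637
prox(-9.5869) = sign(-9.5869)*max(|-9.5869| - 1.96, 0) = -7.6269
prox(x) = [-0.0637, -7.6269]
||prox(x)||_1 = 0.0637 + 7.6269 = 7.6906


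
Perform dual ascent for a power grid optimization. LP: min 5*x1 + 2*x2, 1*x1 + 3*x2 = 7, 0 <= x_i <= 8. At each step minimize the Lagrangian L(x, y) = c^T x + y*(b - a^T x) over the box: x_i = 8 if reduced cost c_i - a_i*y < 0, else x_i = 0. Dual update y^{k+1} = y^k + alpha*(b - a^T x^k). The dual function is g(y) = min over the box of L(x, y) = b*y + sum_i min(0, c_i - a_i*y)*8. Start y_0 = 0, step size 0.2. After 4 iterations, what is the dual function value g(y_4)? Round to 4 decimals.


Dual ascent for LP: min 5*x1 + 2*x2, 1*x1 + 3*x2 = 7, 0 <= x_i <= 8
Step 1: y^k = 0.0, reduced costs: (5.0, 2.0)
  x^k = (0.0, 0.0), subgradient = b - a^T x = 7.0
  y^{k+1} = 0.0 + 0.2*7.0 = 1.4
Step 2: y^k = 1.4, reduced costs: (3.6, -2.2)
  x^k = (0.0, 8.0), subgradient = b - a^T x = -17.0
  y^{k+1} = 1.4 + 0.2*-17.0 = -2.0
Step 3: y^k = -2.0, reduced costs: (7.0, 8.0)
  x^k = (0.0, 0.0), subgradient = b - a^T x = 7.0
  y^{k+1} = -2.0 + 0.2*7.0 = -0.6
Step 4: y^k = -0.6, reduced costs: (5.6, 3.8)
  x^k = (0.0, 0.0), subgradient = b - a^T x = 7.0
  y^{k+1} = -0.6 + 0.2*7.0 = 0.8
Dual objective at y_4 = 0.8: reduced costs (4.2, -0.4), box minimizer x = (0.0, 8.0)
g(y_4) = b*y + (c1 - a1*y)*x1 + (c2 - a2*y)*x2 = 7*0.8 + 4.2*0.0 + (-0.4)*8.0 = 5.6 + 0.0 - 3.2 = 2.4


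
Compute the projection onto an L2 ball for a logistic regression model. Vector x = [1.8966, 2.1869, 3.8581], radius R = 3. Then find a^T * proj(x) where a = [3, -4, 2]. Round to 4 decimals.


Step 1: Compute ||x|| (intermediates to 6 decimals).
||x|| = sqrt(1.8966^2 + 2.1869^2 + 3.8581^2) = 4.823335
Step 2: Project.
Since ||x|| > R, scale = R/||x|| = 3/4.823335 = 0.621976, proj(x) = scale * x
proj(x) = [1.17964, 1.360199, 2.399646]
Step 3: Dot product.
a^T * proj(x) = 3*1.17964 - 4*1.360199 + 2*2.399646 = 2.8974


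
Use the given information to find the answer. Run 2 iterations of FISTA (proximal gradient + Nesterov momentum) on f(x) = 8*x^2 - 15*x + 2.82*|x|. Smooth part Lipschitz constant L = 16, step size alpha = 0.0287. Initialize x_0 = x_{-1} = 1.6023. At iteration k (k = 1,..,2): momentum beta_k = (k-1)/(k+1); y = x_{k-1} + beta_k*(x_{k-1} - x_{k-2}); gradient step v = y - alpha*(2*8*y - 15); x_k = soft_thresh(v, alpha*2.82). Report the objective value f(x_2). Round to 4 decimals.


FISTA on f(x) = 8*x^2 - 15*x + 2.82*|x|
L = 16, alpha = 0.0287
Iteration 1: beta = 0.0, y = 1.6023 + 0.0*(1.6023 - 1.6023) = 1.6023
  grad(y) = 10.6368, v = y - alpha*grad = 1.297
  prox(v) = soft_thresh(1.297, 0.0809) = 1.2161
Iteration 2: beta = 0.3333, y = 1.2161 + 0.3333*(1.2161 - 1.6023) = 1.0874
  grad(y) = 2.3976, v = y - alpha*grad = 1.0185
  prox(v) = soft_thresh(1.0185, 0.0809) = 0.9376
f(x_2) = 8*0.9376^2 - 15*0.9376 + 2.82*|0.9376| = -4.3872


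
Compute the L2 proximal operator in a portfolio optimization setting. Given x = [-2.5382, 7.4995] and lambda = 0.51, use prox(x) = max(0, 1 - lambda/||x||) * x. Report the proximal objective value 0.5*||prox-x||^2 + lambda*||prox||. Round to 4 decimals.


Step 1: Compute ||x||.
||x|| = 7.9174
Step 2: Compute scaling factor.
scale = max(0, 1 - 0.51/7.9174) = 0.9356
Step 3: prox(x) = [-2.3747, 7.0164]
||prox(x)|| = 7.4074
Step 4: Proximal objective.
0.5*||prox-x||^2 = 0.1301
lambda*||prox|| = 3.7778
Total = 3.9078


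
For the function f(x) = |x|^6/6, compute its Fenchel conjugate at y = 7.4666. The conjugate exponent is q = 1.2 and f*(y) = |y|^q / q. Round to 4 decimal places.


The conjugate exponent q satisfies 1/p + 1/q = 1.
p = 6, so q = 6/(6 - 1) = 1.2
|y|^q = 7.4666^1.2 = 11.1621
f*(7.4666) = 11.1621 / 1.2 = 9.3018


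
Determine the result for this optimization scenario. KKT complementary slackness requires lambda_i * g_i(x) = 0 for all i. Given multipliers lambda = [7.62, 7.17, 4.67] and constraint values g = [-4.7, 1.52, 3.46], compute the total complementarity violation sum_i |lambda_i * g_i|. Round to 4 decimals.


KKT complementary slackness check:
lambda_1 * g_1 = 7.62 * -4.7 = -35.814
lambda_2 * g_2 = 7.17 * 1.52 = 10.8984
lambda_3 * g_3 = 4.67 * 3.46 = 16.1582
Total violation = 35.814 + 10.8984 + 16.1582 = 62.8706


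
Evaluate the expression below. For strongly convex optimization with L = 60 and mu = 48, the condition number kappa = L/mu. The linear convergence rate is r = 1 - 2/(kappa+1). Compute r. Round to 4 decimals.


Step 1: Compute the condition number.
kappa = L/mu = 60/48 = 1.25
Step 2: Compute the convergence rate.
r = 1 - 2/(kappa + 1) = 1 - 2*mu/(L + mu) = (L - mu)/(L + mu) = 12/108 = 0.1111


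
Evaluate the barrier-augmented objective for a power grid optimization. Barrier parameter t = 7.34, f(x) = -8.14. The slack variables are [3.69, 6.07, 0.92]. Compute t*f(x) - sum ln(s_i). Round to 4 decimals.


Step 1: Compute log-barrier.
ln values: [1.3056, 1.8034, -0.0834]
phi = -(1.3056 + 1.8034 - 0.0834) = -3.0256
Step 2: Compute augmented objective.
t*f(x) = 7.34*-8.14 = -59.7476
Total = -59.7476 - 3.0256 = -62.7732


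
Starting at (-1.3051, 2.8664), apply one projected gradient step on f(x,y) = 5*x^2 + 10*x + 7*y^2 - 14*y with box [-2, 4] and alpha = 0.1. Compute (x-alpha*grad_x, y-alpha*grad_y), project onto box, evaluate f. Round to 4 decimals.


Step 1: Compute gradient at (-1.3051, 2.8664).
grad_x = 2*5*-1.3051 + 10 = -3.051
grad_y = 2*7*2.8664 - 14 = 26.1296
Step 2: Gradient step.
x_raw = -1.3051 - 0.1*-3.051 = -1.0
y_raw = 2.8664 - 0.1*26.1296 = 0.2534
Step 3: Project onto [-2, 4].
x_proj = clip(-1.0) = -1.0
y_proj = clip(0.2534) = 0.2534
Step 4: Evaluate f.
f(-1.0, 0.2534) = -8.0985


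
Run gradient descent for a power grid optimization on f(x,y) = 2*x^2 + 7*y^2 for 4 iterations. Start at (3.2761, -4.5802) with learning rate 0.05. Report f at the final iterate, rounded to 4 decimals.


Gradient descent on f(x,y) = 2*x^2 + 7*y^2.
Starting point: (3.2761, -4.5802), alpha = 0.05
Step 1: grad_x = 2*2*3.2761 = 13.1044, grad_y = 2*7*-4.5802 = -64.1228
  x_1 = 3.2761 - 0.05*13.1044 = 2.6209
  y_1 = -4.5802 - 0.05*-64.1228 = -1.3741
Step 2: grad_x = 2*2*2.6209 = 10.4835, grad_y = 2*7*-1.3741 = -19.2368
  x_2 = 2.6209 - 0.05*10.4835 = 2.0967
  y_2 = -1.3741 - 0.05*-19.2368 = -0.4122
Step 3: grad_x = 2*2*2.0967 = 8.3868, grad_y = 2*7*-0.4122 = -5.7711
  x_3 = 2.0967 - 0.05*8.3868 = 1.6774
  y_3 = -0.4122 - 0.05*-5.7711 = -0.1237
Step 4: grad_x = 2*2*1.6774 = 6.7095, grad_y = 2*7*-0.1237 = -1.7313
  x_4 = 1.6774 - 0.05*6.7095 = 1.3419
  y_4 = -0.1237 - 0.05*-1.7313 = -0.0371
f(1.3419, -0.0371) = 2*1.3419^2 + 7*(-0.0371)^2 = 3.611


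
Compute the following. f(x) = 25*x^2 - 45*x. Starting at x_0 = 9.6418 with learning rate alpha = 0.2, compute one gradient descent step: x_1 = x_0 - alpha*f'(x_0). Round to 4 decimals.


We compute the gradient at x_0 and apply the update.
f'(x) = 50*x - 45
f'(9.6418) = 50*9.6418 - 45 = 437.09
x_1 = 9.6418 - 0.2*437.09 = -77.7762


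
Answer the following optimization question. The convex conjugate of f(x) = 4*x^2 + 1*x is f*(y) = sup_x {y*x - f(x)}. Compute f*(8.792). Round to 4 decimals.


f*(y) = sup_x {y*x - a*x^2 - b*x} = sup_x {(y-b)*x - a*x^2}
FOC: (y - b) - 2a*x = 0 => x* = (y - b)/(2a)
x* = (8.792 - 1)/(2*4) = 0.974
f*(8.792) = (y-b)^2/(4a) = (8.792 - 1)^2/(4*4)
= 60.7153/16 = 3.7947


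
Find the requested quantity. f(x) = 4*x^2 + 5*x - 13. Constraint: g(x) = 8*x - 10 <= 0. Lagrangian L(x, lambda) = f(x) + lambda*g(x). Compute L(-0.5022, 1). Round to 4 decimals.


Step 1: Evaluate f(x).
f(-0.5022) = 4*(-0.5022)^2 + 5*(-0.5022) - 13 = -14.5022
Step 2: Evaluate g(x).
g(-0.5022) = 8*-0.5022 - 10 = -14.0176
Step 3: Compute Lagrangian.
L = -14.5022 + 1*-14.0176 = -28.5198


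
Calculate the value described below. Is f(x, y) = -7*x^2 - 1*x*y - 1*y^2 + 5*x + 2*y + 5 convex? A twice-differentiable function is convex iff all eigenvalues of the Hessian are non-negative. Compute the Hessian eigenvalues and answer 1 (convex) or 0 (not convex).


The Hessian of f(x,y) = -7*x^2 - 1*x*y - 1*y^2 + 5*x + 2*y + 5 is:
H = [[-14, -1], [-1, -2]]
Trace = -14 - 2 = -16
Determinant = -14*-2 - (-1)^2 = 27
Discriminant = (-16)^2 - 4*27 = 148.0
Eigenvalues: lambda_1 = -14.0828, lambda_2 = -1.9172
The function is not convex.

0


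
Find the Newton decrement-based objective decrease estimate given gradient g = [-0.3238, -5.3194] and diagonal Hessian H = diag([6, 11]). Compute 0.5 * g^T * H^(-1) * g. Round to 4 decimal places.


Step 1: H is diagonal, so H^(-1) * g = [-0.054, -0.4836].
Step 2: g^T H^(-1) g = sum_i g_i^2 / H_ii
  = (-0.3238)^2/6 + (-5.3194)^2/11
  = 0.0175 + 2.5724 = 2.5898
Step 3: Objective decrease = 0.5 * g^T H^(-1) g = 1.2949


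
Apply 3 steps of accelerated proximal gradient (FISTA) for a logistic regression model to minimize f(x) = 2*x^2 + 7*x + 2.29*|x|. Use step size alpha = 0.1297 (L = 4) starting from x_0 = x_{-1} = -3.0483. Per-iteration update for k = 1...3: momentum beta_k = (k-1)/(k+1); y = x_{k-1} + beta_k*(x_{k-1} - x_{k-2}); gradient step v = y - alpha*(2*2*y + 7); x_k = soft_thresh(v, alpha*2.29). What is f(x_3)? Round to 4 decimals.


FISTA on f(x) = 2*x^2 + 7*x + 2.29*|x|
L = 4, alpha = 0.1297
Iteration 1: beta = 0.0, y = -3.0483 + 0.0*(-3.0483 + 3.0483) = -3.0483
  grad(y) = -5.1932, v = y - alpha*grad = -2.3747
  prox(v) = soft_thresh(-2.3747, 0.297) = -2.0777
Iteration 2: beta = 0.3333, y = -2.0777 + 0.3333*(-2.0777 + 3.0483) = -1.7542
  grad(y) = -0.0168, v = y - alpha*grad = -1.752
  prox(v) = soft_thresh(-1.752, 0.297) = -1.455
Iteration 3: beta = 0.5, y = -1.455 + 0.5*(-1.455 + 2.0777) = -1.1437
  grad(y) = 2.4254, v = y - alpha*grad = -1.4582
  prox(v) = soft_thresh(-1.4582, 0.297) = -1.1612
f(x_3) = 2*(-1.1612)^2 + 7*(-1.1612) + 2.29*|-1.1612| = -2.7725


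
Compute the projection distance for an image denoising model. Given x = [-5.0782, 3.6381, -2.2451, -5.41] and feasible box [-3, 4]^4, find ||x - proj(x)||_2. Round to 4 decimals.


Project each component onto [-3, 4].
clip(-5.0782) = -3.0, clip(3.6381) = 3.6381, clip(-2.2451) = -2.2451, clip(-5.41) = -3.0
Projection = [-3.0, 3.6381, -2.2451, -3.0]
Squared diffs: [4.3189, 0.0, 0.0, 5.8081]
Distance = sqrt(10.127) = 3.1823


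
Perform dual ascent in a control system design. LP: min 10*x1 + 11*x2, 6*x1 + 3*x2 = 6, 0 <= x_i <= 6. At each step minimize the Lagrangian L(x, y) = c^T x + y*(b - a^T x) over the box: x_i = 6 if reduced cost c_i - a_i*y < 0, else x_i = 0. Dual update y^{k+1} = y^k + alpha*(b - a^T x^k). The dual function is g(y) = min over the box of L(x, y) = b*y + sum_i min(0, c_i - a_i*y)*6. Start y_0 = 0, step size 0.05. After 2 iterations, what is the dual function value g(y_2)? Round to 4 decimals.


Dual ascent for LP: min 10*x1 + 11*x2, 6*x1 + 3*x2 = 6, 0 <= x_i <= 6
Step 1: y^k = 0.0, reduced costs: (10.0, 11.0)
  x^k = (0.0, 0.0), subgradient = b - a^T x = 6.0
  y^{k+1} = 0.0 + 0.05*6.0 = 0.3
Step 2: y^k = 0.3, reduced costs: (8.2, 10.1)
  x^k = (0.0, 0.0), subgradient = b - a^T x = 6.0
  y^{k+1} = 0.3 + 0.05*6.0 = 0.6
Dual objective at y_2 = 0.6: reduced costs (6.4, 9.2), box minimizer x = (0.0, 0.0)
g(y_2) = b*y + (c1 - a1*y)*x1 + (c2 - a2*y)*x2 = 6*0.6 + 6.4*0.0 + 9.2*0.0 = 3.6 + 0.0 + 0.0 = 3.6


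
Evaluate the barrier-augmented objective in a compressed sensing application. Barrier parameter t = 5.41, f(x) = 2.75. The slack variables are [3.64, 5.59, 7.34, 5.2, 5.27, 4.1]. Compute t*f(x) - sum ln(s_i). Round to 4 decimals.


Step 1: Compute log-barrier.
ln values: [1.292, 1.721, 1.9933, 1.6487, 1.662, 1.411]
phi = -(1.292 + 1.721 + 1.9933 + 1.6487 + 1.662 + 1.411) = -9.728
Step 2: Compute augmented objective.
t*f(x) = 5.41*2.75 = 14.8775
Total = 14.8775 - 9.728 = 5.1495


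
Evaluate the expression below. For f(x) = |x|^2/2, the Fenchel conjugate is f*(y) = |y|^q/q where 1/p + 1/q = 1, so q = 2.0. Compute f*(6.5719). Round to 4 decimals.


The conjugate exponent q satisfies 1/p + 1/q = 1.
p = 2, so q = 2/(2 - 1) = 2.0
|y|^q = 6.5719^2.0 = 43.1899
f*(6.5719) = 43.1899 / 2.0 = 21.5949


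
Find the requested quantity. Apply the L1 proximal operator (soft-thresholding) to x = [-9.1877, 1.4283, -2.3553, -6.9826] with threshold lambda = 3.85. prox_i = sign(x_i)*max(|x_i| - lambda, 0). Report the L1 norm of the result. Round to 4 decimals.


Soft-thresholding with lambda = 3.85:
prox(-9.1877) = sign(-9.1877)*max(|-9.1877| - 3.85, 0) = -5.3377
prox(1.4283) = sign(1.4283)*max(|1.4283| - 3.85, 0) = 0.0
prox(-2.3553) = sign(-2.3553)*max(|-2.3553| - 3.85, 0) = 0.0
prox(-6.9826) = sign(-6.9826)*max(|-6.9826| - 3.85, 0) = -3.1326
prox(x) = [-5.3377, 0.0, 0.0, -3.1326]
||prox(x)||_1 = 5.3377 + 0.0 + 0.0 + 3.1326 = 8.4703


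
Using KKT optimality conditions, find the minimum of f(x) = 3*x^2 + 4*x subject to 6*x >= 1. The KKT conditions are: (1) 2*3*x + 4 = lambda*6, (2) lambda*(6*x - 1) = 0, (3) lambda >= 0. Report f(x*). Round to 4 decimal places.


Step 1: Try lambda = 0 (constraint inactive).
x_unc = -4/(2*3) = -0.6667
Check: 6*-0.6667 = -4.0002 < 1 -- violated!
Step 2: Constraint must be active: 6*x = 1
x* = 1/6 = 0.1667 (rounded; the exact value 1/6 is used below)
lambda = (2*3*(1/6) + 4)/6 = 0.8333
Step 3: Compute optimal value.
f(x*) = 3*(1/6)^2 + 4*(1/6) = 0.75


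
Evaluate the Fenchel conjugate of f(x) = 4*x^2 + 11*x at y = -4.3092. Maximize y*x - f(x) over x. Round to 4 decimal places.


f*(y) = sup_x {y*x - a*x^2 - b*x} = sup_x {(y-b)*x - a*x^2}
FOC: (y - b) - 2a*x = 0 => x* = (y - b)/(2a)
x* = (-4.3092 - 11)/(2*4) = -1.9137
f*(-4.3092) = (y-b)^2/(4a) = (-4.3092 - 11)^2/(4*4)
= 234.3716/16 = 14.6482


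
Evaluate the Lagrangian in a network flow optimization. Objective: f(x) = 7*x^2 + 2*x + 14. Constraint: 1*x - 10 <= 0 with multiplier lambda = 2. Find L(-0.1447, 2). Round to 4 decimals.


Step 1: Evaluate f(x).
f(-0.1447) = 7*(-0.1447)^2 + 2*(-0.1447) + 14 = 13.8572
Step 2: Evaluate g(x).
g(-0.1447) = 1*-0.1447 - 10 = -10.1447
Step 3: Compute Lagrangian.
L = 13.8572 + 2*-10.1447 = -6.4322


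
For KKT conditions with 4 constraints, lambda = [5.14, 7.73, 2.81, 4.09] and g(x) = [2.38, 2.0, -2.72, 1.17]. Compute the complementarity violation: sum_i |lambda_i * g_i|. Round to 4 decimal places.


KKT complementary slackness check:
lambda_1 * g_1 = 5.14 * 2.38 = 12.2332
lambda_2 * g_2 = 7.73 * 2.0 = 15.46
lambda_3 * g_3 = 2.81 * -2.72 = -7.6432
lambda_4 * g_4 = 4.09 * 1.17 = 4.7853
Total violation = 12.2332 + 15.46 + 7.6432 + 4.7853 = 40.1217


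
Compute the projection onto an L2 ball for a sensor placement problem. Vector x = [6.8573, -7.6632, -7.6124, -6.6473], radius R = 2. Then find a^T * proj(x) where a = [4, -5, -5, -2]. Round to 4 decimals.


Step 1: Compute ||x|| (intermediates to 6 decimals).
||x|| = sqrt(6.8573^2 + (-7.6632)^2 + (-7.6124)^2 + (-6.6473)^2) = 14.418128
Step 2: Project.
Since ||x|| > R, scale = R/||x|| = 2/14.418128 = 0.138714, proj(x) = scale * x
proj(x) = [0.951204, -1.062993, -1.055946, -0.922074]
Step 3: Dot product.
a^T * proj(x) = 4*0.951204 - 5*(-1.062993) - 5*(-1.055946) - 2*(-0.922074) = 16.2437


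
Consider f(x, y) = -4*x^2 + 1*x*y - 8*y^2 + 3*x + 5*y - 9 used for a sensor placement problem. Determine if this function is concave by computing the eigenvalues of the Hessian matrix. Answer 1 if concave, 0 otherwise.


The Hessian of f(x,y) = -4*x^2 + 1*x*y - 8*y^2 + 3*x + 5*y - 9 is:
H = [[-8, 1], [1, -16]]
Trace = -8 - 16 = -24
Determinant = -8*-16 - (1)^2 = 127
Discriminant = (-24)^2 - 4*127 = 68.0
Eigenvalues: lambda_1 = -16.1231, lambda_2 = -7.8769
The function is concave.

1


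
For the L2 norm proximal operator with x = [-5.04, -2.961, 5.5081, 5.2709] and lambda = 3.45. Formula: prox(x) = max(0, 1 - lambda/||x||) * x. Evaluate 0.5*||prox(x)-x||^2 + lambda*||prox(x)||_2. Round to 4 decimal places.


Step 1: Compute ||x||.
||x|| = 9.6068
Step 2: Compute scaling factor.
scale = max(0, 1 - 3.45/9.6068) = 0.6409
Step 3: prox(x) = [-3.23, -1.8976, 3.53, 3.378]
||prox(x)|| = 6.1568
Step 4: Proximal objective.
0.5*||prox-x||^2 = 5.9513
lambda*||prox|| = 21.241
Total = 27.1922


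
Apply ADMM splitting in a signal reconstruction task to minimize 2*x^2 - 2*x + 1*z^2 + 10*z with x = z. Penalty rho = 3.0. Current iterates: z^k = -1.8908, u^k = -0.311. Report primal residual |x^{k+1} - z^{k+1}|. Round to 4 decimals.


ADMM iteration with rho = 3.0, z^k = -1.8908, u^k = -0.311
Step 1: x-update.
Minimize 2*x^2 - 2*x + (3.0/2)*(x + 1.8908 - 0.311)^2
FOC: (2*2 + 3.0)*x = 2 + 3.0*(-1.8908 + 0.311)
x^{k+1} = -0.3913
Step 2: z-update.
Minimize 1*z^2 + 10*z + (3.0/2)*(-0.3913 - z - 0.311)^2
FOC: (2*1 + 3.0)*z = -10 + 3.0*(-0.3913 - 0.311)
z^{k+1} = -2.4214
Step 3: u-update.
u^{k+1} = -0.311 - 0.3913 + 2.4214 = 1.7191
Step 4: Primal residual = |-0.3913 + 2.4214| = 2.0301


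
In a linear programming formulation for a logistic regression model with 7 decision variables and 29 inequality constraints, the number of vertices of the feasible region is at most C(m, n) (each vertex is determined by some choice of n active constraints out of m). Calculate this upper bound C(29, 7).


Each vertex corresponds to some choice of n active constraints out of m, so the number of vertices is at most C(m, n) = m! / (n!(m-n)!).
m = 29, n = 7
Numerator: 29 * 28 * 27 * 26 * 25 * 24 * 23
Denominator: 7! = 5040
C(29, 7) = 1560780


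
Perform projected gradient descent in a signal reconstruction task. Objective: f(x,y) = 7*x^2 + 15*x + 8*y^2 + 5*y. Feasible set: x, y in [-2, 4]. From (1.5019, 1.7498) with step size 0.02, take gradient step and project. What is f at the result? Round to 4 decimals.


Step 1: Compute gradient at (1.5019, 1.7498).
grad_x = 2*7*1.5019 + 15 = 36.0266
grad_y = 2*8*1.7498 + 5 = 32.9968
Step 2: Gradient step.
x_raw = 1.5019 - 0.02*36.0266 = 0.7814
y_raw = 1.7498 - 0.02*32.9968 = 1.0899
Step 3: Project onto [-2, 4].
x_proj = clip(0.7814) = 0.7814
y_proj = clip(1.0899) = 1.0899
Step 4: Evaluate f.
f(0.7814, 1.0899) = 30.946


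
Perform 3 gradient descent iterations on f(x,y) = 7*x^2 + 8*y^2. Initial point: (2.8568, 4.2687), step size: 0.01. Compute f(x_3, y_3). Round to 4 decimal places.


Gradient descent on f(x,y) = 7*x^2 + 8*y^2.
Starting point: (2.8568, 4.2687), alpha = 0.01
Step 1: grad_x = 2*7*2.8568 = 39.9952, grad_y = 2*8*4.2687 = 68.2992
  x_1 = 2.8568 - 0.01*39.9952 = 2.4568
  y_1 = 4.2687 - 0.01*68.2992 = 3.5857
Step 2: grad_x = 2*7*2.4568 = 34.3959, grad_y = 2*8*3.5857 = 57.3713
  x_2 = 2.4568 - 0.01*34.3959 = 2.1129
  y_2 = 3.5857 - 0.01*57.3713 = 3.012
Step 3: grad_x = 2*7*2.1129 = 29.5804, grad_y = 2*8*3.012 = 48.1919
  x_3 = 2.1129 - 0.01*29.5804 = 1.8171
  y_3 = 3.012 - 0.01*48.1919 = 2.5301
f(1.8171, 2.5301) = 7*1.8171^2 + 8*2.5301^2 = 74.3228


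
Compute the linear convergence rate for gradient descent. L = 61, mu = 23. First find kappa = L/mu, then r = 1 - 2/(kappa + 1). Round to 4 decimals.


Step 1: Compute the condition number.
kappa = L/mu = 61/23 = 2.6522
Step 2: Compute the convergence rate.
r = 1 - 2/(kappa + 1) = 1 - 2*mu/(L + mu) = (L - mu)/(L + mu) = 38/84 = 0.4524


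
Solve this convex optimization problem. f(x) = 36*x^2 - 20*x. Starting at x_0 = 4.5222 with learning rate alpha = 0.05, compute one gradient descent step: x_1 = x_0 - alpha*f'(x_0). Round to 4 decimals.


We compute the gradient at x_0 and apply the update.
f'(x) = 72*x - 20
f'(4.5222) = 72*4.5222 - 20 = 305.5984
x_1 = 4.5222 - 0.05*305.5984 = -10.7577


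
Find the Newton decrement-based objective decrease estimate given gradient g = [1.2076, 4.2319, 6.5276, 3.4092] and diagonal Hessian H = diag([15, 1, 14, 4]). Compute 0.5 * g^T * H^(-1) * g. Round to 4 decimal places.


Step 1: H is diagonal, so H^(-1) * g = [0.0805, 4.2319, 0.4663, 0.8523].
Step 2: g^T H^(-1) g = sum_i g_i^2 / H_ii
  = (1.2076)^2/15 + (4.2319)^2/1 + (6.5276)^2/14 + (3.4092)^2/4
  = 0.0972 + 17.909 + 3.0435 + 2.9057 = 23.9554
Step 3: Objective decrease = 0.5 * g^T H^(-1) g = 11.9777


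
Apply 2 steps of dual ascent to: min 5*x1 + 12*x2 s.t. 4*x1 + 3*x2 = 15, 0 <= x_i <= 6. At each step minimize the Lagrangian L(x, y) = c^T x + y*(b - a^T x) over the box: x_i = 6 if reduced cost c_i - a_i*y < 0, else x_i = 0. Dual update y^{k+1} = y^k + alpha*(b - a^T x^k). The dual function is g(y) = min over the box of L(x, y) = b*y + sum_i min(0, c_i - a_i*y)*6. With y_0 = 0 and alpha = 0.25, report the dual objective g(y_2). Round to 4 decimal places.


Dual ascent for LP: min 5*x1 + 12*x2, 4*x1 + 3*x2 = 15, 0 <= x_i <= 6
Step 1: y^k = 0.0, reduced costs: (5.0, 12.0)
  x^k = (0.0, 0.0), subgradient = b - a^T x = 15.0
  y^{k+1} = 0.0 + 0.25*15.0 = 3.75
Step 2: y^k = 3.75, reduced costs: (-10.0, 0.75)
  x^k = (6.0, 0.0), subgradient = b - a^T x = -9.0
  y^{k+1} = 3.75 + 0.25*-9.0 = 1.5
Dual objective at y_2 = 1.5: reduced costs (-1.0, 7.5), box minimizer x = (6.0, 0.0)
g(y_2) = b*y + (c1 - a1*y)*x1 + (c2 - a2*y)*x2 = 15*1.5 + (-1.0)*6.0 + 7.5*0.0 = 22.5 - 6.0 + 0.0 = 16.5


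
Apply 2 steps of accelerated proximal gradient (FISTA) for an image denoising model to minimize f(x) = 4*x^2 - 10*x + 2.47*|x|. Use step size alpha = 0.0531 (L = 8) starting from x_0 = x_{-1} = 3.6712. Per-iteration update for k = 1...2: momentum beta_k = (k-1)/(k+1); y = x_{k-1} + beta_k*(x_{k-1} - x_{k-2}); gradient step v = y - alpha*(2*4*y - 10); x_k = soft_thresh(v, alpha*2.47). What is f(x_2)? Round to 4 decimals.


FISTA on f(x) = 4*x^2 - 10*x + 2.47*|x|
L = 8, alpha = 0.0531
Iteration 1: beta = 0.0, y = 3.6712 + 0.0*(3.6712 - 3.6712) = 3.6712
  grad(y) = 19.3696, v = y - alpha*grad = 2.6427
  prox(v) = soft_thresh(2.6427, 0.1312) = 2.5115
Iteration 2: beta = 0.3333, y = 2.5115 + 0.3333*(2.5115 - 3.6712) = 2.125
  grad(y) = 6.9997, v = y - alpha*grad = 1.7533
  prox(v) = soft_thresh(1.7533, 0.1312) = 1.6221
f(x_2) = 4*1.6221^2 - 10*1.6221 + 2.47*|1.6221| = -1.6895


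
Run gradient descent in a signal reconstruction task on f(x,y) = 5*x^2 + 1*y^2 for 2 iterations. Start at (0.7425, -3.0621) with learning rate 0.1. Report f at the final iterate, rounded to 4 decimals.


Gradient descent on f(x,y) = 5*x^2 + 1*y^2.
Starting point: (0.7425, -3.0621), alpha = 0.1
Step 1: grad_x = 2*5*0.7425 = 7.425, grad_y = 2*1*-3.0621 = -6.1242
  x_1 = 0.7425 - 0.1*7.425 = -0.0
  y_1 = -3.0621 - 0.1*-6.1242 = -2.4497
Step 2: grad_x = 2*5*-0.0 = -0.0, grad_y = 2*1*-2.4497 = -4.8994
  x_2 = -0.0 - 0.1*-0.0 = 0.0
  y_2 = -2.4497 - 0.1*-4.8994 = -1.9597
f(0.0, -1.9597) = 5*0.0^2 + 1*(-1.9597)^2 = 3.8406


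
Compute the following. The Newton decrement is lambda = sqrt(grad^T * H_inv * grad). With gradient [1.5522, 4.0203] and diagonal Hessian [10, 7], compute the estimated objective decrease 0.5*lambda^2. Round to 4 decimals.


Step 1: H is diagonal, so H^(-1) * g = [0.1552, 0.5743].
Step 2: g^T H^(-1) g = sum_i g_i^2 / H_ii
  = (1.5522)^2/10 + (4.0203)^2/7
  = 0.2409 + 2.309 = 2.5499
Step 3: Objective decrease = 0.5 * g^T H^(-1) g = 1.275


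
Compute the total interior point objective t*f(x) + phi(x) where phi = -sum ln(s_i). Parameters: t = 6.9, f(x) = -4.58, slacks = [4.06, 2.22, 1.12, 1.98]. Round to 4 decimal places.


Step 1: Compute log-barrier.
ln values: [1.4012, 0.7975, 0.1133, 0.6831]
phi = -(1.4012 + 0.7975 + 0.1133 + 0.6831) = -2.9951
Step 2: Compute augmented objective.
t*f(x) = 6.9*-4.58 = -31.602
Total = -31.602 - 2.9951 = -34.5971


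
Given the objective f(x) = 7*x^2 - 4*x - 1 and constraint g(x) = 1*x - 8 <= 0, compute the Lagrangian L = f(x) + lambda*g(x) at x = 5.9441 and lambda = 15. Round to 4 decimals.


Step 1: Evaluate f(x).
f(5.9441) = 7*5.9441^2 - 4*5.9441 - 1 = 222.5499
Step 2: Evaluate g(x).
g(5.9441) = 1*5.9441 - 8 = -2.0559
Step 3: Compute Lagrangian.
L = 222.5499 + 15*-2.0559 = 191.7114


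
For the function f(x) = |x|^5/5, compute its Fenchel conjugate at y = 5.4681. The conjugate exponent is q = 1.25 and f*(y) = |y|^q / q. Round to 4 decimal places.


The conjugate exponent q satisfies 1/p + 1/q = 1.
p = 5, so q = 5/(5 - 1) = 1.25
|y|^q = 5.4681^1.25 = 8.3617
f*(5.4681) = 8.3617 / 1.25 = 6.6894


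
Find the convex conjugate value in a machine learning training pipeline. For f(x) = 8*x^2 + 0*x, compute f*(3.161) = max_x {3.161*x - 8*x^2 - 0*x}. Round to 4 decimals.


f*(y) = sup_x {y*x - a*x^2 - b*x} = sup_x {(y-b)*x - a*x^2}
FOC: (y - b) - 2a*x = 0 => x* = (y - b)/(2a)
x* = (3.161 - 0)/(2*8) = 0.1976
f*(3.161) = (y-b)^2/(4a) = (3.161 - 0)^2/(4*8)
= 9.9919/32 = 0.3122


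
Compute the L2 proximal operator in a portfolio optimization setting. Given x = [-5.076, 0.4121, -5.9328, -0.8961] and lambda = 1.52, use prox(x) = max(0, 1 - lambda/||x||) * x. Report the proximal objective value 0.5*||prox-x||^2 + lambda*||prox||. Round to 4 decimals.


Step 1: Compute ||x||.
||x|| = 7.87
Step 2: Compute scaling factor.
scale = max(0, 1 - 1.52/7.87) = 0.8069
Step 3: prox(x) = [-4.0956, 0.3325, -4.7869, -0.723]
||prox(x)|| = 6.35
Step 4: Proximal objective.
0.5*||prox-x||^2 = 1.1552
lambda*||prox|| = 9.652
Total = 10.8072


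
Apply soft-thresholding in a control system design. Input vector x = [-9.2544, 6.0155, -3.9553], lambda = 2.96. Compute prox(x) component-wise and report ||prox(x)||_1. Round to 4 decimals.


Soft-thresholding with lambda = 2.96:
prox(-9.2544) = sign(-9.2544)*max(|-9.2544| - 2.96, 0) = -6.2944
prox(6.0155) = sign(6.0155)*max(|6.0155| - 2.96, 0) = 3.0555
prox(-3.9553) = sign(-3.9553)*max(|-3.9553| - 2.96, 0) = -0.9953
prox(x) = [-6.2944, 3.0555, -0.9953]
||prox(x)||_1 = 6.2944 + 3.0555 + 0.9953 = 10.3452


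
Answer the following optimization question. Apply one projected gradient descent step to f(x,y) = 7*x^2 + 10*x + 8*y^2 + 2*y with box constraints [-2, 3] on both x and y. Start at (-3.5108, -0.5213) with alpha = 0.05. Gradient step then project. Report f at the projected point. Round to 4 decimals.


Step 1: Compute gradient at (-3.5108, -0.5213).
grad_x = 2*7*-3.5108 + 10 = -39.1512
grad_y = 2*8*-0.5213 + 2 = -6.3408
Step 2: Gradient step.
x_raw = -3.5108 - 0.05*-39.1512 = -1.5532
y_raw = -0.5213 - 0.05*-6.3408 = -0.2043
Step 3: Project onto [-2, 3].
x_proj = clip(-1.5532) = -1.5532
y_proj = clip(-0.2043) = -0.2043
Step 4: Evaluate f.
f(-1.5532, -0.2043) = 1.2807


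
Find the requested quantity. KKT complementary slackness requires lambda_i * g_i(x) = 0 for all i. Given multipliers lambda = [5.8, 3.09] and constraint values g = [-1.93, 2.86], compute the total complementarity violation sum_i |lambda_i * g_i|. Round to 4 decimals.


KKT complementary slackness check:
lambda_1 * g_1 = 5.8 * -1.93 = -11.194
lambda_2 * g_2 = 3.09 * 2.86 = 8.8374
Total violation = 11.194 + 8.8374 = 20.0314


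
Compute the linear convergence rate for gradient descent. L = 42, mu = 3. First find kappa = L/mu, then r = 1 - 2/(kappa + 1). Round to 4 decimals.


Step 1: Compute the condition number.
kappa = L/mu = 42/3 = 14.0
Step 2: Compute the convergence rate.
r = 1 - 2/(kappa + 1) = 1 - 2*mu/(L + mu) = (L - mu)/(L + mu) = 39/45 = 0.8667


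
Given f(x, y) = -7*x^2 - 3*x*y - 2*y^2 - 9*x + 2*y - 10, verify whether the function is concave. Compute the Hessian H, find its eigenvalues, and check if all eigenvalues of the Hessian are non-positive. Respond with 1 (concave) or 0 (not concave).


The Hessian of f(x,y) = -7*x^2 - 3*x*y - 2*y^2 - 9*x + 2*y - 10 is:
H = [[-14, -3], [-3, -4]]
Trace = -14 - 4 = -18
Determinant = -14*-4 - (-3)^2 = 47
Discriminant = (-18)^2 - 4*47 = 136.0
Eigenvalues: lambda_1 = -14.831, lambda_2 = -3.169
The function is concave.

1


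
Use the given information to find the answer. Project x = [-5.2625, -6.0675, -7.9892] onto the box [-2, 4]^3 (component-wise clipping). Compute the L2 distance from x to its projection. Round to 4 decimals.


Project each component onto [-2, 4].
clip(-5.2625) = -2.0, clip(-6.0675) = -2.0, clip(-7.9892) = -2.0
Projection = [-2.0, -2.0, -2.0]
Squared diffs: [10.6439, 16.5446, 35.8705]
Distance = sqrt(63.059) = 7.941


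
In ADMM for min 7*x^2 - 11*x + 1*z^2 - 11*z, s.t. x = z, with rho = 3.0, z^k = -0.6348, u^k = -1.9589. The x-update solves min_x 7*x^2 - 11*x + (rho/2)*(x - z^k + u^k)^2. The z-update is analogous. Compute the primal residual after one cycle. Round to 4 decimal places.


ADMM iteration with rho = 3.0, z^k = -0.6348, u^k = -1.9589
Step 1: x-update.
Minimize 7*x^2 - 11*x + (3.0/2)*(x + 0.6348 - 1.9589)^2
FOC: (2*7 + 3.0)*x = 11 + 3.0*(-0.6348 + 1.9589)
x^{k+1} = 0.8807
Step 2: z-update.
Minimize 1*z^2 - 11*z + (3.0/2)*(0.8807 - z - 1.9589)^2
FOC: (2*1 + 3.0)*z = 11 + 3.0*(0.8807 - 1.9589)
z^{k+1} = 1.5531
Step 3: u-update.
u^{k+1} = -1.9589 + 0.8807 - 1.5531 = -2.6313
Step 4: Primal residual = |0.8807 - 1.5531| = 0.6724


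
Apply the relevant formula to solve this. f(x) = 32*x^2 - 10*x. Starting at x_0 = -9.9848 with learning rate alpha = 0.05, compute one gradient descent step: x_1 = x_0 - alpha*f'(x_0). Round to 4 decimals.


We compute the gradient at x_0 and apply the update.
f'(x) = 64*x - 10
f'(-9.9848) = 64*-9.9848 - 10 = -649.0272
x_1 = -9.9848 - 0.05*-649.0272 = 22.4666


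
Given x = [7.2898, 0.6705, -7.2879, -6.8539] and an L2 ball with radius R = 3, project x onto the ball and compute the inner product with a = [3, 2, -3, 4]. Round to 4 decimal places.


Step 1: Compute ||x|| (intermediates to 6 decimals).
||x|| = sqrt(7.2898^2 + 0.6705^2 + (-7.2879)^2 + (-6.8539)^2) = 12.396781
Step 2: Project.
Since ||x|| > R, scale = R/||x|| = 3/12.396781 = 0.241998, proj(x) = scale * x
proj(x) = [1.764117, 0.16226, -1.763657, -1.65863]
Step 3: Dot product.
a^T * proj(x) = 3*1.764117 + 2*0.16226 - 3*(-1.763657) + 4*(-1.65863) = 4.2733


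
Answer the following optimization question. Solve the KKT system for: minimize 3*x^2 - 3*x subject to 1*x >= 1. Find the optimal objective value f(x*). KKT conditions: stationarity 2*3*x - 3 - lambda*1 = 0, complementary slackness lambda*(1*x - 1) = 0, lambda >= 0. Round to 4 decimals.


Step 1: Try lambda = 0 (constraint inactive).
x_unc = 3/(2*3) = 0.5
Check: 1*0.5 = 0.5 < 1 -- violated!
Step 2: Constraint must be active: 1*x = 1
x* = 1/1 = 1.0
lambda = (2*3*1.0 - 3)/1 = 3.0
Step 3: Compute optimal value.
f(x*) = 3*1.0^2 - 3*1.0 = 0.0


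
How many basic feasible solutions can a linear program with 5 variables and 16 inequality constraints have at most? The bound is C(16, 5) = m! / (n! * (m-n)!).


Each vertex corresponds to some choice of n active constraints out of m, so the number of vertices is at most C(m, n) = m! / (n!(m-n)!).
m = 16, n = 5
Numerator: 16 * 15 * 14 * 13 * 12
Denominator: 5! = 120
C(16, 5) = 4368


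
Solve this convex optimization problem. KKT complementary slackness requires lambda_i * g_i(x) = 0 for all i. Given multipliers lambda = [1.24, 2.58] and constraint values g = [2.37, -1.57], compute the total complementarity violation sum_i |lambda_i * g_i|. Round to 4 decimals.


KKT complementary slackness check:
lambda_1 * g_1 = 1.24 * 2.37 = 2.9388
lambda_2 * g_2 = 2.58 * -1.57 = -4.0506
Total violation = 2.9388 + 4.0506 = 6.9894


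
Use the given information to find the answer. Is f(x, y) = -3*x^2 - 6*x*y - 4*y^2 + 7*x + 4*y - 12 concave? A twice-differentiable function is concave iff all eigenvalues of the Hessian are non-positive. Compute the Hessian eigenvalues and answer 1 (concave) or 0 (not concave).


The Hessian of f(x,y) = -3*x^2 - 6*x*y - 4*y^2 + 7*x + 4*y - 12 is:
H = [[-6, -6], [-6, -8]]
Trace = -6 - 8 = -14
Determinant = -6*-8 - (-6)^2 = 12
Discriminant = (-14)^2 - 4*12 = 148.0
Eigenvalues: lambda_1 = -13.0828, lambda_2 = -0.9172
The function is concave.

1


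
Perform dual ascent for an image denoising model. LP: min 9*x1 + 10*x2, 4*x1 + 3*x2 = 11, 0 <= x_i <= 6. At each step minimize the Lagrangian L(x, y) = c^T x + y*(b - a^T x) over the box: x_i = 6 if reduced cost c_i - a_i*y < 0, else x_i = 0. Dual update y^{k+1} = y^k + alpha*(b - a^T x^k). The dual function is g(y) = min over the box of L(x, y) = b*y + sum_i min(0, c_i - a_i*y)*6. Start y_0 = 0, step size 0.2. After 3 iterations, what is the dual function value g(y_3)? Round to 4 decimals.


Dual ascent for LP: min 9*x1 + 10*x2, 4*x1 + 3*x2 = 11, 0 <= x_i <= 6
Step 1: y^k = 0.0, reduced costs: (9.0, 10.0)
  x^k = (0.0, 0.0), subgradient = b - a^T x = 11.0
  y^{k+1} = 0.0 + 0.2*11.0 = 2.2
Step 2: y^k = 2.2, reduced costs: (0.2, 3.4)
  x^k = (0.0, 0.0), subgradient = b - a^T x = 11.0
  y^{k+1} = 2.2 + 0.2*11.0 = 4.4
Step 3: y^k = 4.4, reduced costs: (-8.6, -3.2)
  x^k = (6.0, 6.0), subgradient = b - a^T x = -31.0
  y^{k+1} = 4.4 + 0.2*-31.0 = -1.8
Dual objective at y_3 = -1.8: reduced costs (16.2, 15.4), box minimizer x = (0.0, 0.0)
g(y_3) = b*y + (c1 - a1*y)*x1 + (c2 - a2*y)*x2 = 11*(-1.8) + 16.2*0.0 + 15.4*0.0 = -19.8 + 0.0 + 0.0 = -19.8


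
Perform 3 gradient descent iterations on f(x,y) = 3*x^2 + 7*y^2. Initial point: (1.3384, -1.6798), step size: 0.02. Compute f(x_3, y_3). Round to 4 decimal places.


Gradient descent on f(x,y) = 3*x^2 + 7*y^2.
Starting point: (1.3384, -1.6798), alpha = 0.02
Step 1: grad_x = 2*3*1.3384 = 8.0304, grad_y = 2*7*-1.6798 = -23.5172
  x_1 = 1.3384 - 0.02*8.0304 = 1.1778
  y_1 = -1.6798 - 0.02*-23.5172 = -1.2095
Step 2: grad_x = 2*3*1.1778 = 7.0668, grad_y = 2*7*-1.2095 = -16.9324
  x_2 = 1.1778 - 0.02*7.0668 = 1.0365
  y_2 = -1.2095 - 0.02*-16.9324 = -0.8708
Step 3: grad_x = 2*3*1.0365 = 6.2187, grad_y = 2*7*-0.8708 = -12.1913
  x_3 = 1.0365 - 0.02*6.2187 = 0.9121
  y_3 = -0.8708 - 0.02*-12.1913 = -0.627
f(0.9121, -0.627) = 3*0.9121^2 + 7*(-0.627)^2 = 5.2474


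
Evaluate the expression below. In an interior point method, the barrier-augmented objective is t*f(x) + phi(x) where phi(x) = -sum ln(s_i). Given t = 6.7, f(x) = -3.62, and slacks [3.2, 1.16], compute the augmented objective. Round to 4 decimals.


Step 1: Compute log-barrier.
ln values: [1.1632, 0.1484]
phi = -(1.1632 + 0.1484) = -1.3116
Step 2: Compute augmented objective.
t*f(x) = 6.7*-3.62 = -24.254
Total = -24.254 - 1.3116 = -25.5656


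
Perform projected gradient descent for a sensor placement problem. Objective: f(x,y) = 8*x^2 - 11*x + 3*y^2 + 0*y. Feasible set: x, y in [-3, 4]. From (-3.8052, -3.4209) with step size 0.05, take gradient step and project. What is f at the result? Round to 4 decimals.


Step 1: Compute gradient at (-3.8052, -3.4209).
grad_x = 2*8*-3.8052 - 11 = -71.8832
grad_y = 2*3*-3.4209 + 0 = -20.5254
Step 2: Gradient step.
x_raw = -3.8052 - 0.05*-71.8832 = -0.211
y_raw = -3.4209 - 0.05*-20.5254 = -2.3946
Step 3: Project onto [-3, 4].
x_proj = clip(-0.211) = -0.211
y_proj = clip(-2.3946) = -2.3946
Step 4: Evaluate f.
f(-0.211, -2.3946) = 19.8805


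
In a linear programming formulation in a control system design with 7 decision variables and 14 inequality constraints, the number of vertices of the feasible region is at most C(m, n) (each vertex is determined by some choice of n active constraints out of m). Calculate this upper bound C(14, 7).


Each vertex corresponds to some choice of n active constraints out of m, so the number of vertices is at most C(m, n) = m! / (n!(m-n)!).
m = 14, n = 7
Numerator: 14 * 13 * 12 * 11 * 10 * 9 * 8
Denominator: 7! = 5040
C(14, 7) = 3432


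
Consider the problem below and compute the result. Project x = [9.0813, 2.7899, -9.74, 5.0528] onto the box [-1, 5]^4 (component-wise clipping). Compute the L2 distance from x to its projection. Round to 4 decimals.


Project each component onto [-1, 5].
clip(9.0813) = 5.0, clip(2.7899) = 2.7899, clip(-9.74) = -1.0, clip(5.0528) = 5.0
Projection = [5.0, 2.7899, -1.0, 5.0]
Squared diffs: [16.657, 0.0, 76.3876, 0.0028]
Distance = sqrt(93.0474) = 9.6461


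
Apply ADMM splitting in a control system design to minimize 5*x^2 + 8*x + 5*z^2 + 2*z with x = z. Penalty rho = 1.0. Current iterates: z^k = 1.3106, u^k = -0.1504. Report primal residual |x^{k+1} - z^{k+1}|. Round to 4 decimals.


ADMM iteration with rho = 1.0, z^k = 1.3106, u^k = -0.1504
Step 1: x-update.
Minimize 5*x^2 + 8*x + (1.0/2)*(x - 1.3106 - 0.1504)^2
FOC: (2*5 + 1.0)*x = -8 + 1.0*(1.3106 + 0.1504)
x^{k+1} = -0.5945
Step 2: z-update.
Minimize 5*z^2 + 2*z + (1.0/2)*(-0.5945 - z - 0.1504)^2
FOC: (2*5 + 1.0)*z = -2 + 1.0*(-0.5945 - 0.1504)
z^{k+1} = -0.2495
Step 3: u-update.
u^{k+1} = -0.1504 - 0.5945 + 0.2495 = -0.4953
Step 4: Primal residual = |-0.5945 + 0.2495| = 0.3449


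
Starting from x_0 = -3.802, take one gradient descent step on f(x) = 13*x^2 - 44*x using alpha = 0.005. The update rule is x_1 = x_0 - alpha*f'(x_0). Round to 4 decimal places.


We compute the gradient at x_0 and apply the update.
f'(x) = 26*x - 44
f'(-3.802) = 26*-3.802 - 44 = -142.852
x_1 = -3.802 - 0.005*-142.852 = -3.0877


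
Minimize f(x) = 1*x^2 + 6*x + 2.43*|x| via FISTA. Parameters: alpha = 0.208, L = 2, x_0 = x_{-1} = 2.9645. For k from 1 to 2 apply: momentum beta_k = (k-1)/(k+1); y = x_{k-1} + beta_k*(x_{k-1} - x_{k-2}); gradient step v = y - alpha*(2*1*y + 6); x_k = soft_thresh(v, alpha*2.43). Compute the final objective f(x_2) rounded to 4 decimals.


FISTA on f(x) = 1*x^2 + 6*x + 2.43*|x|
L = 2, alpha = 0.208
Iteration 1: beta = 0.0, y = 2.9645 + 0.0*(2.9645 - 2.9645) = 2.9645
  grad(y) = 11.929, v = y - alpha*grad = 0.4833
  prox(v) = soft_thresh(0.4833, 0.5054) = 0.0
Iteration 2: beta = 0.3333, y = 0.0 + 0.3333*(0.0 - 2.9645) = -0.9882
  grad(y) = 4.0237, v = y - alpha*grad = -1.8251
  prox(v) = soft_thresh(-1.8251, 0.5054) = -1.3196
f(x_2) = 1*(-1.3196)^2 + 6*(-1.3196) + 2.43*|-1.3196| = -2.9697
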